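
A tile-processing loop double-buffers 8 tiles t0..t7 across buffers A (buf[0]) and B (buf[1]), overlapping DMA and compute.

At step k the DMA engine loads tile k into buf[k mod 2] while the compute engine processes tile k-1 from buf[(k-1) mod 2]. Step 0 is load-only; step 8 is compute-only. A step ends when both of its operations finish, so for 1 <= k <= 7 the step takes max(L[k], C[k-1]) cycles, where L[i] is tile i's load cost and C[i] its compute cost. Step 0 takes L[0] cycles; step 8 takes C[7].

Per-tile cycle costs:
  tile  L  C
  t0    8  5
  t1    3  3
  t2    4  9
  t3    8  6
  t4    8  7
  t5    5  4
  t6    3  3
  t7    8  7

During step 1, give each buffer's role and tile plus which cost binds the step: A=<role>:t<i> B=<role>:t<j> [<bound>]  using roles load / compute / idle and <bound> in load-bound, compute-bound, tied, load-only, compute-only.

[0] DMA t0→A (8c) ∥ CU idle ⇒ 8c, clock 8
[1] DMA t1→B (3c) ∥ CU A:t0 (5c) ⇒ 5c, clock 13
[2] DMA t2→A (4c) ∥ CU B:t1 (3c) ⇒ 4c, clock 17
[3] DMA t3→B (8c) ∥ CU A:t2 (9c) ⇒ 9c, clock 26
[4] DMA t4→A (8c) ∥ CU B:t3 (6c) ⇒ 8c, clock 34
[5] DMA t5→B (5c) ∥ CU A:t4 (7c) ⇒ 7c, clock 41
[6] DMA t6→A (3c) ∥ CU B:t5 (4c) ⇒ 4c, clock 45
[7] DMA t7→B (8c) ∥ CU A:t6 (3c) ⇒ 8c, clock 53
[8] DMA idle ∥ CU B:t7 (7c) ⇒ 7c, clock 60

step 1: A=compute:t0 B=load:t1 [compute-bound]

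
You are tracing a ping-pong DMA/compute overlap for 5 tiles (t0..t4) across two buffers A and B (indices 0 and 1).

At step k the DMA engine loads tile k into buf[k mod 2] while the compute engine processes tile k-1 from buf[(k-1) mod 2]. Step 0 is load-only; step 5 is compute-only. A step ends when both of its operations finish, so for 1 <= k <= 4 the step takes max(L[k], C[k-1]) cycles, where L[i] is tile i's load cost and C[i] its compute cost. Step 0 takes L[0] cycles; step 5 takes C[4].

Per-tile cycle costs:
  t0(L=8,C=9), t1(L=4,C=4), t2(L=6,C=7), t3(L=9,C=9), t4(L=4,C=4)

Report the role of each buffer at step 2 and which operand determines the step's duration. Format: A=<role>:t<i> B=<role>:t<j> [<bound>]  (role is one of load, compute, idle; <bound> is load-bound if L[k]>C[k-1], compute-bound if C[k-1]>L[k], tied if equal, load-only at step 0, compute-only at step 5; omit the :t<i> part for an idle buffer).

k=0 load=t0/8c comp=- wait=8 total=8
k=1 load=t1/4c comp=t0/9c wait=9 total=17
k=2 load=t2/6c comp=t1/4c wait=6 total=23
k=3 load=t3/9c comp=t2/7c wait=9 total=32
k=4 load=t4/4c comp=t3/9c wait=9 total=41
k=5 load=- comp=t4/4c wait=4 total=45

step 2: A=load:t2 B=compute:t1 [load-bound]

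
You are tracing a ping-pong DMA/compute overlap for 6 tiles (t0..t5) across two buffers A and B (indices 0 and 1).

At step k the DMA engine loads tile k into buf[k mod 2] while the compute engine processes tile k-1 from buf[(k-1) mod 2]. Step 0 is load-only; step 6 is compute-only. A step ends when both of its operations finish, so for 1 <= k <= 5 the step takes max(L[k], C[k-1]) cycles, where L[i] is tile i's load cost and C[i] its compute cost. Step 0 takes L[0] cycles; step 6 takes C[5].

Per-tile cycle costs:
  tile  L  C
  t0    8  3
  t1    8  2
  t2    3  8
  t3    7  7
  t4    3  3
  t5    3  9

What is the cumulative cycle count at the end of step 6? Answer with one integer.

k=0 load=t0/8c comp=- wait=8 total=8
k=1 load=t1/8c comp=t0/3c wait=8 total=16
k=2 load=t2/3c comp=t1/2c wait=3 total=19
k=3 load=t3/7c comp=t2/8c wait=8 total=27
k=4 load=t4/3c comp=t3/7c wait=7 total=34
k=5 load=t5/3c comp=t4/3c wait=3 total=37
k=6 load=- comp=t5/9c wait=9 total=46

end_cycle[6] = 46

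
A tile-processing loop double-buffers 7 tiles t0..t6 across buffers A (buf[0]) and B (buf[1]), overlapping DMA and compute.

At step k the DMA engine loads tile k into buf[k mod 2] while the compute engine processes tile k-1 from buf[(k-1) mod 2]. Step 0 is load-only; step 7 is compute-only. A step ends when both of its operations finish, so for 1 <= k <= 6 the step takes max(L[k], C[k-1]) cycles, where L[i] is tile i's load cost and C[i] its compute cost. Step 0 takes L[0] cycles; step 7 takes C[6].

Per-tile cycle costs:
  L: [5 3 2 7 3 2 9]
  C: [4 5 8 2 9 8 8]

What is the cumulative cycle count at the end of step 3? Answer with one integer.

[0] DMA t0→A (5c) ∥ CU idle ⇒ 5c, clock 5
[1] DMA t1→B (3c) ∥ CU A:t0 (4c) ⇒ 4c, clock 9
[2] DMA t2→A (2c) ∥ CU B:t1 (5c) ⇒ 5c, clock 14
[3] DMA t3→B (7c) ∥ CU A:t2 (8c) ⇒ 8c, clock 22
[4] DMA t4→A (3c) ∥ CU B:t3 (2c) ⇒ 3c, clock 25
[5] DMA t5→B (2c) ∥ CU A:t4 (9c) ⇒ 9c, clock 34
[6] DMA t6→A (9c) ∥ CU B:t5 (8c) ⇒ 9c, clock 43
[7] DMA idle ∥ CU A:t6 (8c) ⇒ 8c, clock 51

end_cycle[3] = 22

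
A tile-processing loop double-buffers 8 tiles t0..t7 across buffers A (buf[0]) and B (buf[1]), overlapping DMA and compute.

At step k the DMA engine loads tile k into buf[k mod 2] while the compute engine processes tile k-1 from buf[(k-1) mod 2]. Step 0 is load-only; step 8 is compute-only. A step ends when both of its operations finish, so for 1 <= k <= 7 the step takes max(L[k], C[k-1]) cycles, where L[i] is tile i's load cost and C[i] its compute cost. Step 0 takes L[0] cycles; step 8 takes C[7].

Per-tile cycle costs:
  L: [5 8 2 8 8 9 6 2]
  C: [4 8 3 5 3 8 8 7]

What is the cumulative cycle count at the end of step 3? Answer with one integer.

[0] DMA t0→A (5c) ∥ CU idle ⇒ 5c, clock 5
[1] DMA t1→B (8c) ∥ CU A:t0 (4c) ⇒ 8c, clock 13
[2] DMA t2→A (2c) ∥ CU B:t1 (8c) ⇒ 8c, clock 21
[3] DMA t3→B (8c) ∥ CU A:t2 (3c) ⇒ 8c, clock 29
[4] DMA t4→A (8c) ∥ CU B:t3 (5c) ⇒ 8c, clock 37
[5] DMA t5→B (9c) ∥ CU A:t4 (3c) ⇒ 9c, clock 46
[6] DMA t6→A (6c) ∥ CU B:t5 (8c) ⇒ 8c, clock 54
[7] DMA t7→B (2c) ∥ CU A:t6 (8c) ⇒ 8c, clock 62
[8] DMA idle ∥ CU B:t7 (7c) ⇒ 7c, clock 69

end_cycle[3] = 29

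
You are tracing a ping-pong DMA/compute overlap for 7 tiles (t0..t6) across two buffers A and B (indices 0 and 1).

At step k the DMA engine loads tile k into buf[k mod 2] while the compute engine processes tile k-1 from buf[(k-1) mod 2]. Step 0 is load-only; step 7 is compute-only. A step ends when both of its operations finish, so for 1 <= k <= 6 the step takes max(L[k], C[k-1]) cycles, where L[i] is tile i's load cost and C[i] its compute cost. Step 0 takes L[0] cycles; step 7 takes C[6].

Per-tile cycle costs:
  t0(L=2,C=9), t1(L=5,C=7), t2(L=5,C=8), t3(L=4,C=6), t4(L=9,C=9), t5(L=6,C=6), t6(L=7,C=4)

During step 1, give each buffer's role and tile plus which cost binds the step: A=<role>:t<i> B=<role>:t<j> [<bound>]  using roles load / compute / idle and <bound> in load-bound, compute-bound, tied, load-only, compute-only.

step 0: L[0]=2 → dur=2, Σ=2 | A=load:t0 B=idle [load-only]
step 1: L[1]=5 C[0]=9 → dur=9, Σ=11 | A=compute:t0 B=load:t1 [compute-bound]
step 2: L[2]=5 C[1]=7 → dur=7, Σ=18 | A=load:t2 B=compute:t1 [compute-bound]
step 3: L[3]=4 C[2]=8 → dur=8, Σ=26 | A=compute:t2 B=load:t3 [compute-bound]
step 4: L[4]=9 C[3]=6 → dur=9, Σ=35 | A=load:t4 B=compute:t3 [load-bound]
step 5: L[5]=6 C[4]=9 → dur=9, Σ=44 | A=compute:t4 B=load:t5 [compute-bound]
step 6: L[6]=7 C[5]=6 → dur=7, Σ=51 | A=load:t6 B=compute:t5 [load-bound]
step 7: C[6]=4 → dur=4, Σ=55 | A=compute:t6 B=idle [compute-only]

step 1: A=compute:t0 B=load:t1 [compute-bound]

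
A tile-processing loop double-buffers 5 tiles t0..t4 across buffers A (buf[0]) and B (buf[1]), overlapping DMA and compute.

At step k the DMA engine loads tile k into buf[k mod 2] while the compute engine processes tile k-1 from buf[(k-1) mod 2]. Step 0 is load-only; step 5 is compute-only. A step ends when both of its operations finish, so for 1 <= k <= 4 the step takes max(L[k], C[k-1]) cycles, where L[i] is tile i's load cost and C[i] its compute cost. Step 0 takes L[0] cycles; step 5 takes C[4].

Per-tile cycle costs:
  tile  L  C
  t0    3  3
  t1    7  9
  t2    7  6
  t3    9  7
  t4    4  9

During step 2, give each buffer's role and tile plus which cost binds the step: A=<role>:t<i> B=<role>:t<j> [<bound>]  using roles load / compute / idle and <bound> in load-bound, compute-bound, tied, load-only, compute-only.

step 2: A=load:t2 B=compute:t1 [compute-bound]

  0. 3=3c; end=3; A:t0 B:-
  1. max(7,3)=7c; end=10; A:t0 B:t1
  2. max(7,9)=9c; end=19; A:t2 B:t1
  3. max(9,6)=9c; end=28; A:t2 B:t3
  4. max(4,7)=7c; end=35; A:t4 B:t3
  5. 9=9c; end=44; A:t4 B:t3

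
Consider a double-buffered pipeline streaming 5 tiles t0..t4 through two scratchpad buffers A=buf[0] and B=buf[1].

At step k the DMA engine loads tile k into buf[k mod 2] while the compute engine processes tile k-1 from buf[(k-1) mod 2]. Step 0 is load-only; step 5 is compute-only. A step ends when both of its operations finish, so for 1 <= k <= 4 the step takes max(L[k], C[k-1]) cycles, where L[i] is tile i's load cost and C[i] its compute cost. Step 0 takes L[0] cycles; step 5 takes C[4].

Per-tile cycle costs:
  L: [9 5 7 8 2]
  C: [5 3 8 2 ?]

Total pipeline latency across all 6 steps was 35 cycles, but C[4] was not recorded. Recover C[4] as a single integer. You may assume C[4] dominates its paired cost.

C[4] = 4

step 0 → dur = L[0]=9 = 9
step 1 → dur = max(L[1]=5, C[0]=5) = 5
step 2 → dur = max(L[2]=7, C[1]=3) = 7
step 3 → dur = max(L[3]=8, C[2]=8) = 8
step 4 → dur = max(L[4]=2, C[3]=2) = 2
step 5 → dur = C[4]=? = C[4]  (unknown; binding)
sum of known step durations = 31
dur[5] = total - known = 35 - 31 = 4
C[4] is the binding max in step 5, so C[4] = dur[5] = 4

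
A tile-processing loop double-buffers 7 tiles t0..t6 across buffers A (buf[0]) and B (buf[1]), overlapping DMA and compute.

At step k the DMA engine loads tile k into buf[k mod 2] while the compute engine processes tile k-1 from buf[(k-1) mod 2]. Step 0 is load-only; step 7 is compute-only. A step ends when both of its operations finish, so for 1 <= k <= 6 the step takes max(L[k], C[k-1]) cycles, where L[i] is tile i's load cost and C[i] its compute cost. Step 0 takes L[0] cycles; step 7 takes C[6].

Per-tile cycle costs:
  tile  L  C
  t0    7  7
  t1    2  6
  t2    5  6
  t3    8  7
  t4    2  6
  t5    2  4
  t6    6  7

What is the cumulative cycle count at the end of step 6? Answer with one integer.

[0] DMA t0→A (7c) ∥ CU idle ⇒ 7c, clock 7
[1] DMA t1→B (2c) ∥ CU A:t0 (7c) ⇒ 7c, clock 14
[2] DMA t2→A (5c) ∥ CU B:t1 (6c) ⇒ 6c, clock 20
[3] DMA t3→B (8c) ∥ CU A:t2 (6c) ⇒ 8c, clock 28
[4] DMA t4→A (2c) ∥ CU B:t3 (7c) ⇒ 7c, clock 35
[5] DMA t5→B (2c) ∥ CU A:t4 (6c) ⇒ 6c, clock 41
[6] DMA t6→A (6c) ∥ CU B:t5 (4c) ⇒ 6c, clock 47
[7] DMA idle ∥ CU A:t6 (7c) ⇒ 7c, clock 54

end_cycle[6] = 47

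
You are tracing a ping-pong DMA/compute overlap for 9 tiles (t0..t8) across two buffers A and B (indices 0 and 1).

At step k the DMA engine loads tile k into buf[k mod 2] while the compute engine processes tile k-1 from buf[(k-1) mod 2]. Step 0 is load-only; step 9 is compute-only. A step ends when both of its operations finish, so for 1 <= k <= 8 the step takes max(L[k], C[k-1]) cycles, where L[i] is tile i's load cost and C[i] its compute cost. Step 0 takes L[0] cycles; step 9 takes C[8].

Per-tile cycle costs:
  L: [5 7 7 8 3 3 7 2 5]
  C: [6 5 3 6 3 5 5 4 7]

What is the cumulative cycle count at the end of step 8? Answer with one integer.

  0. 5=5c; end=5; A:t0 B:-
  1. max(7,6)=7c; end=12; A:t0 B:t1
  2. max(7,5)=7c; end=19; A:t2 B:t1
  3. max(8,3)=8c; end=27; A:t2 B:t3
  4. max(3,6)=6c; end=33; A:t4 B:t3
  5. max(3,3)=3c; end=36; A:t4 B:t5
  6. max(7,5)=7c; end=43; A:t6 B:t5
  7. max(2,5)=5c; end=48; A:t6 B:t7
  8. max(5,4)=5c; end=53; A:t8 B:t7
  9. 7=7c; end=60; A:t8 B:t7

end_cycle[8] = 53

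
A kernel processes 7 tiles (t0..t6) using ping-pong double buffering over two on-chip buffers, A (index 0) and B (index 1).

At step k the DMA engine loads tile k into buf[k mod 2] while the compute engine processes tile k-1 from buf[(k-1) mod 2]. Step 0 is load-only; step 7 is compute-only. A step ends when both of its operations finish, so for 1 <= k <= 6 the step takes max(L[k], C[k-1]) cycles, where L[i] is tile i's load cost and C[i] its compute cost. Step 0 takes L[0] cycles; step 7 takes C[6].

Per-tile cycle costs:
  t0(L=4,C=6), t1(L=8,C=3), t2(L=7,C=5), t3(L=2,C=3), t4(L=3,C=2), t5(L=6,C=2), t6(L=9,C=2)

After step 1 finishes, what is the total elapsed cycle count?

[0] DMA t0→A (4c) ∥ CU idle ⇒ 4c, clock 4
[1] DMA t1→B (8c) ∥ CU A:t0 (6c) ⇒ 8c, clock 12
[2] DMA t2→A (7c) ∥ CU B:t1 (3c) ⇒ 7c, clock 19
[3] DMA t3→B (2c) ∥ CU A:t2 (5c) ⇒ 5c, clock 24
[4] DMA t4→A (3c) ∥ CU B:t3 (3c) ⇒ 3c, clock 27
[5] DMA t5→B (6c) ∥ CU A:t4 (2c) ⇒ 6c, clock 33
[6] DMA t6→A (9c) ∥ CU B:t5 (2c) ⇒ 9c, clock 42
[7] DMA idle ∥ CU A:t6 (2c) ⇒ 2c, clock 44

end_cycle[1] = 12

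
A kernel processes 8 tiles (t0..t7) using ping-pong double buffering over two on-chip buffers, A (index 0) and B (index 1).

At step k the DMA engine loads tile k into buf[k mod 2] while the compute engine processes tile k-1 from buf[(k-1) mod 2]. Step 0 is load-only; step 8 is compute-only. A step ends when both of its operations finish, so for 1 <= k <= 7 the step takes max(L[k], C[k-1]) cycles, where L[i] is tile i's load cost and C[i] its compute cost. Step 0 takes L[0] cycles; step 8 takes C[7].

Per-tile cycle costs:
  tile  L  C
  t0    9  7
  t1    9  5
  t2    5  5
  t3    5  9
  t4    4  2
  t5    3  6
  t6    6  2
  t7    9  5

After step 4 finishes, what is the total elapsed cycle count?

[0] DMA t0→A (9c) ∥ CU idle ⇒ 9c, clock 9
[1] DMA t1→B (9c) ∥ CU A:t0 (7c) ⇒ 9c, clock 18
[2] DMA t2→A (5c) ∥ CU B:t1 (5c) ⇒ 5c, clock 23
[3] DMA t3→B (5c) ∥ CU A:t2 (5c) ⇒ 5c, clock 28
[4] DMA t4→A (4c) ∥ CU B:t3 (9c) ⇒ 9c, clock 37
[5] DMA t5→B (3c) ∥ CU A:t4 (2c) ⇒ 3c, clock 40
[6] DMA t6→A (6c) ∥ CU B:t5 (6c) ⇒ 6c, clock 46
[7] DMA t7→B (9c) ∥ CU A:t6 (2c) ⇒ 9c, clock 55
[8] DMA idle ∥ CU B:t7 (5c) ⇒ 5c, clock 60

end_cycle[4] = 37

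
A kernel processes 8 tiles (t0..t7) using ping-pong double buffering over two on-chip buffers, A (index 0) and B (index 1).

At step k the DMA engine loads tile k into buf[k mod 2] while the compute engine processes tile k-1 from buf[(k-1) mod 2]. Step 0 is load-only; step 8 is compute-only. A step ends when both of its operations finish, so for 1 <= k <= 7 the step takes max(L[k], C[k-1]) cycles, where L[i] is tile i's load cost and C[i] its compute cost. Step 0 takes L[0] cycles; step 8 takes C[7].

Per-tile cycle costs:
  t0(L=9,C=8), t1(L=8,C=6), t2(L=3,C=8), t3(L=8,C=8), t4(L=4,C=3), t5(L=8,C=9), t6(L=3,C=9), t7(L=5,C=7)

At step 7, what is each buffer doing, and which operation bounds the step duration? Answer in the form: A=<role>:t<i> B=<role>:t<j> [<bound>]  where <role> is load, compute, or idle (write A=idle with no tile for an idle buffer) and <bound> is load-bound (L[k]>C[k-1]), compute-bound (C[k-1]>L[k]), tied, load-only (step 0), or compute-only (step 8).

step 7: A=compute:t6 B=load:t7 [compute-bound]

step 0: L[0]=9 → dur=9, Σ=9 | A=load:t0 B=idle [load-only]
step 1: L[1]=8 C[0]=8 → dur=8, Σ=17 | A=compute:t0 B=load:t1 [tied]
step 2: L[2]=3 C[1]=6 → dur=6, Σ=23 | A=load:t2 B=compute:t1 [compute-bound]
step 3: L[3]=8 C[2]=8 → dur=8, Σ=31 | A=compute:t2 B=load:t3 [tied]
step 4: L[4]=4 C[3]=8 → dur=8, Σ=39 | A=load:t4 B=compute:t3 [compute-bound]
step 5: L[5]=8 C[4]=3 → dur=8, Σ=47 | A=compute:t4 B=load:t5 [load-bound]
step 6: L[6]=3 C[5]=9 → dur=9, Σ=56 | A=load:t6 B=compute:t5 [compute-bound]
step 7: L[7]=5 C[6]=9 → dur=9, Σ=65 | A=compute:t6 B=load:t7 [compute-bound]
step 8: C[7]=7 → dur=7, Σ=72 | A=idle B=compute:t7 [compute-only]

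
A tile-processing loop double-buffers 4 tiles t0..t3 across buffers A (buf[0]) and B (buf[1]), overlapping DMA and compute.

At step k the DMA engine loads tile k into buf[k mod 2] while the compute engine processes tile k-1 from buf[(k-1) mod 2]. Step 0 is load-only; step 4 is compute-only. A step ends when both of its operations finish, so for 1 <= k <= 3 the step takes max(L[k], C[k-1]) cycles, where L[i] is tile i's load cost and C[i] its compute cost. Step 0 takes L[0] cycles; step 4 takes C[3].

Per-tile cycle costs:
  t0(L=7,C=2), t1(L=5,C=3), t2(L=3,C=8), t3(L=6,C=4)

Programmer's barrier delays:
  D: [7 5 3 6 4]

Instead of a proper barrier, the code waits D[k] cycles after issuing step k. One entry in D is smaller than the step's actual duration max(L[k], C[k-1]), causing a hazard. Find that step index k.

hazard at step 3

[0] required=L[0]=7=7 vs D=7 ok
[1] required=max(L[1]=5,C[0]=2)=5 vs D=5 ok
[2] required=max(L[2]=3,C[1]=3)=3 vs D=3 ok
[3] required=max(L[3]=6,C[2]=8)=8 vs D=6 SHORT
[4] required=C[3]=4=4 vs D=4 ok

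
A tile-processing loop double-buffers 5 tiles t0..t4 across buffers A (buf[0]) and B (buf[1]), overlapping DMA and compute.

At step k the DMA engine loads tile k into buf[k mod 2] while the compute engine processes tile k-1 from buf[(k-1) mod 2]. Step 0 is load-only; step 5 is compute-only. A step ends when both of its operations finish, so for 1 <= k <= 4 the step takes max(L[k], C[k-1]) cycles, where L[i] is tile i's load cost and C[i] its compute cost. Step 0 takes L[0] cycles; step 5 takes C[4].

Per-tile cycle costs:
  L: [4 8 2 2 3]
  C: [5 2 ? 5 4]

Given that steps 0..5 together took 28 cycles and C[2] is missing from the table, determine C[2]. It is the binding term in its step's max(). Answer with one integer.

C[2] = 5

step 0 | dur = L[0]=4 = 4
step 1 | dur = max(L[1]=8, C[0]=5) = 8
step 2 | dur = max(L[2]=2, C[1]=2) = 2
step 3 | dur = max(L[3]=2, C[2]=?) = C[2]  (unknown; binding)
step 4 | dur = max(L[4]=3, C[3]=5) = 5
step 5 | dur = C[4]=4 = 4
sum of known step durations = 23
dur[3] = total - known = 28 - 23 = 5
C[2] is the binding max in step 3, so C[2] = dur[3] = 5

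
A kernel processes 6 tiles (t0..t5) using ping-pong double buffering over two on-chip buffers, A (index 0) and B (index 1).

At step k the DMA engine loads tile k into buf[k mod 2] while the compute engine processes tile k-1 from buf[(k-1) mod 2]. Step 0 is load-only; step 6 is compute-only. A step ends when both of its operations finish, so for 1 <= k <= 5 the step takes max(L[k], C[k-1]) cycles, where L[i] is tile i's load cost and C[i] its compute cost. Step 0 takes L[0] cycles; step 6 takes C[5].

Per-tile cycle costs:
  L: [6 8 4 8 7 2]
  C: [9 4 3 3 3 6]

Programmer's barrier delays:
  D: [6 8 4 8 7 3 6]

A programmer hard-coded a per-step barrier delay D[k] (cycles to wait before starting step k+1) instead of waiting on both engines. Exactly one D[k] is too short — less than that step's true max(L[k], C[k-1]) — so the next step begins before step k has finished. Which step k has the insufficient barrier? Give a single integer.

step 0: need L[0]=6 = 6; D[0]=6 ok
step 1: need max(L[1]=8,C[0]=9) = 9; D[1]=8 SHORT
step 2: need max(L[2]=4,C[1]=4) = 4; D[2]=4 ok
step 3: need max(L[3]=8,C[2]=3) = 8; D[3]=8 ok
step 4: need max(L[4]=7,C[3]=3) = 7; D[4]=7 ok
step 5: need max(L[5]=2,C[4]=3) = 3; D[5]=3 ok
step 6: need C[5]=6 = 6; D[6]=6 ok

hazard at step 1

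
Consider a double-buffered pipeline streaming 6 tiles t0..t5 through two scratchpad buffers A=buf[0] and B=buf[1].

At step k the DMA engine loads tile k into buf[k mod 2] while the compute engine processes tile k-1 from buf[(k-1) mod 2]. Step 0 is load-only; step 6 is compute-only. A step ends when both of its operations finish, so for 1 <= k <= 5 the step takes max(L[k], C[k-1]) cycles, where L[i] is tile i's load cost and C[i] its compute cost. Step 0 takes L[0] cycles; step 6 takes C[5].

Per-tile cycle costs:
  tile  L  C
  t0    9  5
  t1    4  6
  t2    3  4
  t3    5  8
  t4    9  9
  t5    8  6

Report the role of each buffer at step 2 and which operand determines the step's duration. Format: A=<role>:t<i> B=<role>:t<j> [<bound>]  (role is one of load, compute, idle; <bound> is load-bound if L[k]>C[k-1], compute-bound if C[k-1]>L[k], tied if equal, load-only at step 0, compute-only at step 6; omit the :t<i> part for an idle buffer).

[0] DMA t0→A (9c) ∥ CU idle ⇒ 9c, clock 9
[1] DMA t1→B (4c) ∥ CU A:t0 (5c) ⇒ 5c, clock 14
[2] DMA t2→A (3c) ∥ CU B:t1 (6c) ⇒ 6c, clock 20
[3] DMA t3→B (5c) ∥ CU A:t2 (4c) ⇒ 5c, clock 25
[4] DMA t4→A (9c) ∥ CU B:t3 (8c) ⇒ 9c, clock 34
[5] DMA t5→B (8c) ∥ CU A:t4 (9c) ⇒ 9c, clock 43
[6] DMA idle ∥ CU B:t5 (6c) ⇒ 6c, clock 49

step 2: A=load:t2 B=compute:t1 [compute-bound]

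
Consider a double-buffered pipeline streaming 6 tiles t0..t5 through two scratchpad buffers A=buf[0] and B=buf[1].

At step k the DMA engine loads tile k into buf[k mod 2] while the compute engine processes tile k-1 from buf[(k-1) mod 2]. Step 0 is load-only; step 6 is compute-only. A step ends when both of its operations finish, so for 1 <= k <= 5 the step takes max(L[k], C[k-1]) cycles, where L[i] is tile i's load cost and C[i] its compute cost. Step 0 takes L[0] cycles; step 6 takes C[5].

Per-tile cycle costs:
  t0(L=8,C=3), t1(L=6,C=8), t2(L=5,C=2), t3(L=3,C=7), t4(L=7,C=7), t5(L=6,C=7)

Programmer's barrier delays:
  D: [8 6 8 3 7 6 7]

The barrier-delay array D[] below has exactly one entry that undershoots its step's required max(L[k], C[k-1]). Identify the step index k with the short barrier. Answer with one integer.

k=0 barrier L[0]=8→8c, D[0]=8 ok
k=1 barrier max(L[1]=6,C[0]=3)→6c, D[1]=6 ok
k=2 barrier max(L[2]=5,C[1]=8)→8c, D[2]=8 ok
k=3 barrier max(L[3]=3,C[2]=2)→3c, D[3]=3 ok
k=4 barrier max(L[4]=7,C[3]=7)→7c, D[4]=7 ok
k=5 barrier max(L[5]=6,C[4]=7)→7c, D[5]=6 SHORT
k=6 barrier C[5]=7→7c, D[6]=7 ok

hazard at step 5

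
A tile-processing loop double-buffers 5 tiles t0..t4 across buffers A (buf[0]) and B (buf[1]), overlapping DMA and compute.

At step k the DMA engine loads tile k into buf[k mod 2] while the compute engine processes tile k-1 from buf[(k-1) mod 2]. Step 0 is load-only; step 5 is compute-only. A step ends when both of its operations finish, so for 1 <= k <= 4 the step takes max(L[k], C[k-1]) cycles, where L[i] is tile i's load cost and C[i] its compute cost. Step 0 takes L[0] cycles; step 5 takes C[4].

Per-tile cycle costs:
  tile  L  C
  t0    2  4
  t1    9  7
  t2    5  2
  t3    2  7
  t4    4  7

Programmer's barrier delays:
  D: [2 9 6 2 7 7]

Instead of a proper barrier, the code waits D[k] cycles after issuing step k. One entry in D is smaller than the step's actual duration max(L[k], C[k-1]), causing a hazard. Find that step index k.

hazard at step 2

step 0: need L[0]=2 = 2; D[0]=2 ok
step 1: need max(L[1]=9,C[0]=4) = 9; D[1]=9 ok
step 2: need max(L[2]=5,C[1]=7) = 7; D[2]=6 SHORT
step 3: need max(L[3]=2,C[2]=2) = 2; D[3]=2 ok
step 4: need max(L[4]=4,C[3]=7) = 7; D[4]=7 ok
step 5: need C[4]=7 = 7; D[5]=7 ok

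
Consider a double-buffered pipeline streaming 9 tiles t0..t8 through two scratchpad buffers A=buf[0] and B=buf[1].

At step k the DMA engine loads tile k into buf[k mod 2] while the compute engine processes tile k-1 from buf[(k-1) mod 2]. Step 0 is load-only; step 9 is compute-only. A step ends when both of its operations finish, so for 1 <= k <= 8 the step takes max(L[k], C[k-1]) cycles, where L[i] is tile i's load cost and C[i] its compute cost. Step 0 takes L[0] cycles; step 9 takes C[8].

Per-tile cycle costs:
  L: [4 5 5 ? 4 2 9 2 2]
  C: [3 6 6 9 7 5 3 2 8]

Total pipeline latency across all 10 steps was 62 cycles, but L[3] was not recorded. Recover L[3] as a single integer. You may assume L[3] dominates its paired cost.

L[3] = 9

step 0 → dur = L[0]=4 = 4
step 1 → dur = max(L[1]=5, C[0]=3) = 5
step 2 → dur = max(L[2]=5, C[1]=6) = 6
step 3 → dur = max(L[3]=?, C[2]=6) = L[3]  (unknown; binding)
step 4 → dur = max(L[4]=4, C[3]=9) = 9
step 5 → dur = max(L[5]=2, C[4]=7) = 7
step 6 → dur = max(L[6]=9, C[5]=5) = 9
step 7 → dur = max(L[7]=2, C[6]=3) = 3
step 8 → dur = max(L[8]=2, C[7]=2) = 2
step 9 → dur = C[8]=8 = 8
sum of known step durations = 53
dur[3] = total - known = 62 - 53 = 9
L[3] is the binding max in step 3, so L[3] = dur[3] = 9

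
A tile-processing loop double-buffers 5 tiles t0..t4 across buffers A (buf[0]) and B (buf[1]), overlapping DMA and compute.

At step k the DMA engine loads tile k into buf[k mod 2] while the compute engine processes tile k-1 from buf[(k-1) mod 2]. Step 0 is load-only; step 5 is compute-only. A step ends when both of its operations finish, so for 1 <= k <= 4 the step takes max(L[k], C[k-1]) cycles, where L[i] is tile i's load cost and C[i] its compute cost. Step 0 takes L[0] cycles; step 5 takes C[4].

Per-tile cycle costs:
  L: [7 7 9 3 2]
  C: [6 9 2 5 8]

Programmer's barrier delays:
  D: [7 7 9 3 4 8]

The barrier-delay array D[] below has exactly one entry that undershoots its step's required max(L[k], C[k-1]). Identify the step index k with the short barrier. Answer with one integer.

k=0 barrier L[0]=7→7c, D[0]=7 ok
k=1 barrier max(L[1]=7,C[0]=6)→7c, D[1]=7 ok
k=2 barrier max(L[2]=9,C[1]=9)→9c, D[2]=9 ok
k=3 barrier max(L[3]=3,C[2]=2)→3c, D[3]=3 ok
k=4 barrier max(L[4]=2,C[3]=5)→5c, D[4]=4 SHORT
k=5 barrier C[4]=8→8c, D[5]=8 ok

hazard at step 4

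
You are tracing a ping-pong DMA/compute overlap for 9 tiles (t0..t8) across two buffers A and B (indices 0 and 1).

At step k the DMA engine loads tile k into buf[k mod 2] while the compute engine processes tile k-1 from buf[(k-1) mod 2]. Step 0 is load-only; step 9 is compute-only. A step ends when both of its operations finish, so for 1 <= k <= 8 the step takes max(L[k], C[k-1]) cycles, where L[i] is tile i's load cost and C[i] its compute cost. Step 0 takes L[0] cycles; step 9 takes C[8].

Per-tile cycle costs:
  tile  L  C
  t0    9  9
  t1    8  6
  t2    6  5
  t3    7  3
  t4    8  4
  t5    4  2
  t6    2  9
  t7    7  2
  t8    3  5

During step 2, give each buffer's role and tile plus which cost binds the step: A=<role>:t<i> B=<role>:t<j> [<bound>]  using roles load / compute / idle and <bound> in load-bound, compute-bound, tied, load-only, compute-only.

  0. 9=9c; end=9; A:t0 B:-
  1. max(8,9)=9c; end=18; A:t0 B:t1
  2. max(6,6)=6c; end=24; A:t2 B:t1
  3. max(7,5)=7c; end=31; A:t2 B:t3
  4. max(8,3)=8c; end=39; A:t4 B:t3
  5. max(4,4)=4c; end=43; A:t4 B:t5
  6. max(2,2)=2c; end=45; A:t6 B:t5
  7. max(7,9)=9c; end=54; A:t6 B:t7
  8. max(3,2)=3c; end=57; A:t8 B:t7
  9. 5=5c; end=62; A:t8 B:t7

step 2: A=load:t2 B=compute:t1 [tied]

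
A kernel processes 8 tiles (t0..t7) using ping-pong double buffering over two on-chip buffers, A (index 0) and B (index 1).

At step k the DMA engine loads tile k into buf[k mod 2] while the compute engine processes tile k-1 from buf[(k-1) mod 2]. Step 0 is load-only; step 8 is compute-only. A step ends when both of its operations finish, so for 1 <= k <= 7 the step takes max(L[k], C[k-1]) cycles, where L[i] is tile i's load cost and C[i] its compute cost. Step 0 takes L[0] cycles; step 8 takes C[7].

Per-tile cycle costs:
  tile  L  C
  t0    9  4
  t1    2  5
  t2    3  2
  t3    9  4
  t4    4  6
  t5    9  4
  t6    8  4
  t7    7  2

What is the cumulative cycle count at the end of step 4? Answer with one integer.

end_cycle[4] = 31

[0] DMA t0→A (9c) ∥ CU idle ⇒ 9c, clock 9
[1] DMA t1→B (2c) ∥ CU A:t0 (4c) ⇒ 4c, clock 13
[2] DMA t2→A (3c) ∥ CU B:t1 (5c) ⇒ 5c, clock 18
[3] DMA t3→B (9c) ∥ CU A:t2 (2c) ⇒ 9c, clock 27
[4] DMA t4→A (4c) ∥ CU B:t3 (4c) ⇒ 4c, clock 31
[5] DMA t5→B (9c) ∥ CU A:t4 (6c) ⇒ 9c, clock 40
[6] DMA t6→A (8c) ∥ CU B:t5 (4c) ⇒ 8c, clock 48
[7] DMA t7→B (7c) ∥ CU A:t6 (4c) ⇒ 7c, clock 55
[8] DMA idle ∥ CU B:t7 (2c) ⇒ 2c, clock 57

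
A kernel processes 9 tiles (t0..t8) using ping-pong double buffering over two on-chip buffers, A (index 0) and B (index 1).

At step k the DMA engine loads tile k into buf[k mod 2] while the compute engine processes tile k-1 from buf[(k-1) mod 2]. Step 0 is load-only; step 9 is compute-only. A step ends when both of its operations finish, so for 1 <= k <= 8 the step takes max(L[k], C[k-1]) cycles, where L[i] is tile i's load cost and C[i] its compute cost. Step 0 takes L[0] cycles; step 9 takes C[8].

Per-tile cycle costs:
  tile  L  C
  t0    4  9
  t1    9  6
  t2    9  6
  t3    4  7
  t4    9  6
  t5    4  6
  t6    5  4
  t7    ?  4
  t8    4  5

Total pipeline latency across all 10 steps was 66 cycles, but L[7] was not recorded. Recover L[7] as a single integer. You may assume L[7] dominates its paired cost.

step 0: dur = L[0]=4 = 4
step 1: dur = max(L[1]=9, C[0]=9) = 9
step 2: dur = max(L[2]=9, C[1]=6) = 9
step 3: dur = max(L[3]=4, C[2]=6) = 6
step 4: dur = max(L[4]=9, C[3]=7) = 9
step 5: dur = max(L[5]=4, C[4]=6) = 6
step 6: dur = max(L[6]=5, C[5]=6) = 6
step 7: dur = max(L[7]=?, C[6]=4) = L[7]  (unknown; binding)
step 8: dur = max(L[8]=4, C[7]=4) = 4
step 9: dur = C[8]=5 = 5
sum of known step durations = 58
dur[7] = total - known = 66 - 58 = 8
L[7] is the binding max in step 7, so L[7] = dur[7] = 8

L[7] = 8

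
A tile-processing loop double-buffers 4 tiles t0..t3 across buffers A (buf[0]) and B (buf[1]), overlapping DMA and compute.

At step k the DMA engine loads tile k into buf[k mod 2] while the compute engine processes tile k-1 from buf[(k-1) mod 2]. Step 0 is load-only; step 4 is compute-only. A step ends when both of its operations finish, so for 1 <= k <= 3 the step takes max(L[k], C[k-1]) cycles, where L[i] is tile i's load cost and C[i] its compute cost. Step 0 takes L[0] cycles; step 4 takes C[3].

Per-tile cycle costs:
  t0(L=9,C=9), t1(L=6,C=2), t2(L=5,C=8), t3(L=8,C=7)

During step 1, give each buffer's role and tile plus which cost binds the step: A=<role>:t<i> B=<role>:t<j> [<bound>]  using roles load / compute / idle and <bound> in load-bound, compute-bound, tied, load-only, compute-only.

step 1: A=compute:t0 B=load:t1 [compute-bound]

step 0: L[0]=9 → dur=9, Σ=9 | A=load:t0 B=idle [load-only]
step 1: L[1]=6 C[0]=9 → dur=9, Σ=18 | A=compute:t0 B=load:t1 [compute-bound]
step 2: L[2]=5 C[1]=2 → dur=5, Σ=23 | A=load:t2 B=compute:t1 [load-bound]
step 3: L[3]=8 C[2]=8 → dur=8, Σ=31 | A=compute:t2 B=load:t3 [tied]
step 4: C[3]=7 → dur=7, Σ=38 | A=idle B=compute:t3 [compute-only]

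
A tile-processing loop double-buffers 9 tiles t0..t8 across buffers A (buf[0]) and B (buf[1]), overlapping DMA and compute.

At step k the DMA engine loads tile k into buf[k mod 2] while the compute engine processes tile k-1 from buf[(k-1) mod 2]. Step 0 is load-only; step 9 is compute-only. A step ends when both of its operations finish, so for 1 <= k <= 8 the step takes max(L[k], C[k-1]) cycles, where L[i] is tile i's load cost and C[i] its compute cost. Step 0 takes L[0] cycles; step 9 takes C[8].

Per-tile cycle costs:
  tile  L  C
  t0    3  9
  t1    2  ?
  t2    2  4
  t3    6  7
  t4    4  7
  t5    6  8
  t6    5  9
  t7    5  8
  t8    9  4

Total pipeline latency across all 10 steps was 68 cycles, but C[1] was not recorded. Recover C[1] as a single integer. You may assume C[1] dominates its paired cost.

C[1] = 6

step 0 | dur = L[0]=3 = 3
step 1 | dur = max(L[1]=2, C[0]=9) = 9
step 2 | dur = max(L[2]=2, C[1]=?) = C[1]  (unknown; binding)
step 3 | dur = max(L[3]=6, C[2]=4) = 6
step 4 | dur = max(L[4]=4, C[3]=7) = 7
step 5 | dur = max(L[5]=6, C[4]=7) = 7
step 6 | dur = max(L[6]=5, C[5]=8) = 8
step 7 | dur = max(L[7]=5, C[6]=9) = 9
step 8 | dur = max(L[8]=9, C[7]=8) = 9
step 9 | dur = C[8]=4 = 4
sum of known step durations = 62
dur[2] = total - known = 68 - 62 = 6
C[1] is the binding max in step 2, so C[1] = dur[2] = 6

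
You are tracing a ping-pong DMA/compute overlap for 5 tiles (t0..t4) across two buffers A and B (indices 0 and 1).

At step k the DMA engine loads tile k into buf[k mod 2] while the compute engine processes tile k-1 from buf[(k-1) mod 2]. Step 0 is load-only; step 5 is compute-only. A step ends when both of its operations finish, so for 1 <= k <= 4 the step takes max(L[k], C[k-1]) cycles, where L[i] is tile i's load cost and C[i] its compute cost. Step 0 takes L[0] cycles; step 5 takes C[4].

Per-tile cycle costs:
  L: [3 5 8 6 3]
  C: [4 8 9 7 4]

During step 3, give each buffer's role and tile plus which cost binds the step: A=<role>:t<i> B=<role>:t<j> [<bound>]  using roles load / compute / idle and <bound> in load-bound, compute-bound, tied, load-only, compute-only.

step 0: L[0]=3 → dur=3, Σ=3 | A=load:t0 B=idle [load-only]
step 1: L[1]=5 C[0]=4 → dur=5, Σ=8 | A=compute:t0 B=load:t1 [load-bound]
step 2: L[2]=8 C[1]=8 → dur=8, Σ=16 | A=load:t2 B=compute:t1 [tied]
step 3: L[3]=6 C[2]=9 → dur=9, Σ=25 | A=compute:t2 B=load:t3 [compute-bound]
step 4: L[4]=3 C[3]=7 → dur=7, Σ=32 | A=load:t4 B=compute:t3 [compute-bound]
step 5: C[4]=4 → dur=4, Σ=36 | A=compute:t4 B=idle [compute-only]

step 3: A=compute:t2 B=load:t3 [compute-bound]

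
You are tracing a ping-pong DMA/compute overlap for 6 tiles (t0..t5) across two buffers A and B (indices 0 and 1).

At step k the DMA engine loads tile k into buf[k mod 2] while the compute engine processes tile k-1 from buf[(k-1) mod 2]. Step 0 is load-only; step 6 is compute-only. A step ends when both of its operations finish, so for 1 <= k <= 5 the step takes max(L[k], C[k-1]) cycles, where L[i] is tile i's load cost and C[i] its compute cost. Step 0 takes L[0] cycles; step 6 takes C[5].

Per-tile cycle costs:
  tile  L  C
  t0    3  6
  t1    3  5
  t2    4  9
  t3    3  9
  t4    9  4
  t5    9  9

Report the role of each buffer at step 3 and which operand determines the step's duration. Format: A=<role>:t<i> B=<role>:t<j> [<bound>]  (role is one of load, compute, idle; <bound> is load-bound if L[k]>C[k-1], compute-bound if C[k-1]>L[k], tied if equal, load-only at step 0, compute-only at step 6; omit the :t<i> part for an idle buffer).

step 3: A=compute:t2 B=load:t3 [compute-bound]

  0. 3=3c; end=3; A:t0 B:-
  1. max(3,6)=6c; end=9; A:t0 B:t1
  2. max(4,5)=5c; end=14; A:t2 B:t1
  3. max(3,9)=9c; end=23; A:t2 B:t3
  4. max(9,9)=9c; end=32; A:t4 B:t3
  5. max(9,4)=9c; end=41; A:t4 B:t5
  6. 9=9c; end=50; A:t4 B:t5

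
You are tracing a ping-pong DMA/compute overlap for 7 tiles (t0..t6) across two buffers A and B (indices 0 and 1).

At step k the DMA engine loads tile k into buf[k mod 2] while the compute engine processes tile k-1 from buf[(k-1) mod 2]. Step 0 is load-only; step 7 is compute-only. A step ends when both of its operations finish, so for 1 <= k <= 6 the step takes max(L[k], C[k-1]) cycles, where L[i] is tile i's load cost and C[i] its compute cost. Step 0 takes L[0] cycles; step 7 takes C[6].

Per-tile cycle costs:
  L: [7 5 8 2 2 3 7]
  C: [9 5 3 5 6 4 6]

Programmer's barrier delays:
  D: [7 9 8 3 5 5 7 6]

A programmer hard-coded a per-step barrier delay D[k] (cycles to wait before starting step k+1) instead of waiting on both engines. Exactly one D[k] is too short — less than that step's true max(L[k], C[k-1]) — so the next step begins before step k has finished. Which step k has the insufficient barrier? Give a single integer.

hazard at step 5

[0] required=L[0]=7=7 vs D=7 ok
[1] required=max(L[1]=5,C[0]=9)=9 vs D=9 ok
[2] required=max(L[2]=8,C[1]=5)=8 vs D=8 ok
[3] required=max(L[3]=2,C[2]=3)=3 vs D=3 ok
[4] required=max(L[4]=2,C[3]=5)=5 vs D=5 ok
[5] required=max(L[5]=3,C[4]=6)=6 vs D=5 SHORT
[6] required=max(L[6]=7,C[5]=4)=7 vs D=7 ok
[7] required=C[6]=6=6 vs D=6 ok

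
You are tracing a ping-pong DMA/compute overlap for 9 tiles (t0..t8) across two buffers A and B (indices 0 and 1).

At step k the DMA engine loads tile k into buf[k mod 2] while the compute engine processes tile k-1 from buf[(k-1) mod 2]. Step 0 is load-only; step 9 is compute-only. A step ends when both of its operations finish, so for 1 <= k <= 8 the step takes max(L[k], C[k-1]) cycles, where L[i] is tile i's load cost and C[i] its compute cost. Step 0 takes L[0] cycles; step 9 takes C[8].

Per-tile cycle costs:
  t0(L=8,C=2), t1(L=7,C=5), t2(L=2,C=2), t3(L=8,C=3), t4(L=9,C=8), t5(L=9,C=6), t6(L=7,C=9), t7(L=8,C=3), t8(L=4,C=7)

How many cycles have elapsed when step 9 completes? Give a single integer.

step 0: L[0]=8 → dur=8, Σ=8 | A=load:t0 B=idle [load-only]
step 1: L[1]=7 C[0]=2 → dur=7, Σ=15 | A=compute:t0 B=load:t1 [load-bound]
step 2: L[2]=2 C[1]=5 → dur=5, Σ=20 | A=load:t2 B=compute:t1 [compute-bound]
step 3: L[3]=8 C[2]=2 → dur=8, Σ=28 | A=compute:t2 B=load:t3 [load-bound]
step 4: L[4]=9 C[3]=3 → dur=9, Σ=37 | A=load:t4 B=compute:t3 [load-bound]
step 5: L[5]=9 C[4]=8 → dur=9, Σ=46 | A=compute:t4 B=load:t5 [load-bound]
step 6: L[6]=7 C[5]=6 → dur=7, Σ=53 | A=load:t6 B=compute:t5 [load-bound]
step 7: L[7]=8 C[6]=9 → dur=9, Σ=62 | A=compute:t6 B=load:t7 [compute-bound]
step 8: L[8]=4 C[7]=3 → dur=4, Σ=66 | A=load:t8 B=compute:t7 [load-bound]
step 9: C[8]=7 → dur=7, Σ=73 | A=compute:t8 B=idle [compute-only]

end_cycle[9] = 73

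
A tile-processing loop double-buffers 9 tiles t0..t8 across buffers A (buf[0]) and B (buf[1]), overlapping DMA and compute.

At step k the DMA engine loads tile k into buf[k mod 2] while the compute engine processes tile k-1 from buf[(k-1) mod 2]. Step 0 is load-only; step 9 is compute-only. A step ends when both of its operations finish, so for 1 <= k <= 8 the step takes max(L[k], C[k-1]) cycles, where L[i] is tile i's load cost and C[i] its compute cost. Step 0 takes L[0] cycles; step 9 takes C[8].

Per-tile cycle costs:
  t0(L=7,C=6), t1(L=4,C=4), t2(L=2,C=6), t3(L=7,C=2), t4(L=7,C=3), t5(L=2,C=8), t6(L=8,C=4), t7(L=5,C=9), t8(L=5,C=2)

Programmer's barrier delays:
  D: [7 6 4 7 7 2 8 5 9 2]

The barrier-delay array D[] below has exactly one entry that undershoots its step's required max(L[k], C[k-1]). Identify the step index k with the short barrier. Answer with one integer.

hazard at step 5

step 0: need L[0]=7 = 7; D[0]=7 ok
step 1: need max(L[1]=4,C[0]=6) = 6; D[1]=6 ok
step 2: need max(L[2]=2,C[1]=4) = 4; D[2]=4 ok
step 3: need max(L[3]=7,C[2]=6) = 7; D[3]=7 ok
step 4: need max(L[4]=7,C[3]=2) = 7; D[4]=7 ok
step 5: need max(L[5]=2,C[4]=3) = 3; D[5]=2 SHORT
step 6: need max(L[6]=8,C[5]=8) = 8; D[6]=8 ok
step 7: need max(L[7]=5,C[6]=4) = 5; D[7]=5 ok
step 8: need max(L[8]=5,C[7]=9) = 9; D[8]=9 ok
step 9: need C[8]=2 = 2; D[9]=2 ok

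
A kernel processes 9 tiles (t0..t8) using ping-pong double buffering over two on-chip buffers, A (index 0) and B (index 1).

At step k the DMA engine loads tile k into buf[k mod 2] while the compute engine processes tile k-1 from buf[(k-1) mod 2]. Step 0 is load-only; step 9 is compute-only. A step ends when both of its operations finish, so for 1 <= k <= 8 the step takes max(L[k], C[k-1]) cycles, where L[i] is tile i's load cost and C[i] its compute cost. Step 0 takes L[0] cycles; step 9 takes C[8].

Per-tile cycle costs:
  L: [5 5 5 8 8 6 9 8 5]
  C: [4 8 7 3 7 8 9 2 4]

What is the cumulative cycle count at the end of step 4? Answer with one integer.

end_cycle[4] = 34

k=0 load=t0/5c comp=- wait=5 total=5
k=1 load=t1/5c comp=t0/4c wait=5 total=10
k=2 load=t2/5c comp=t1/8c wait=8 total=18
k=3 load=t3/8c comp=t2/7c wait=8 total=26
k=4 load=t4/8c comp=t3/3c wait=8 total=34
k=5 load=t5/6c comp=t4/7c wait=7 total=41
k=6 load=t6/9c comp=t5/8c wait=9 total=50
k=7 load=t7/8c comp=t6/9c wait=9 total=59
k=8 load=t8/5c comp=t7/2c wait=5 total=64
k=9 load=- comp=t8/4c wait=4 total=68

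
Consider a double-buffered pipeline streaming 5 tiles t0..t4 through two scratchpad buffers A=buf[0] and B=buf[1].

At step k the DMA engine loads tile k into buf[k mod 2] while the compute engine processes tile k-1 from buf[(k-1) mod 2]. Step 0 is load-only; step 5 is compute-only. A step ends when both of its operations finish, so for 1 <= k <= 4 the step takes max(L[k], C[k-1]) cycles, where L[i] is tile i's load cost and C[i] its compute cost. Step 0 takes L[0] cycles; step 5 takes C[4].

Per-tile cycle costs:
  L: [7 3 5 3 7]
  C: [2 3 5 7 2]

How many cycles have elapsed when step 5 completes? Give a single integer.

[0] DMA t0→A (7c) ∥ CU idle ⇒ 7c, clock 7
[1] DMA t1→B (3c) ∥ CU A:t0 (2c) ⇒ 3c, clock 10
[2] DMA t2→A (5c) ∥ CU B:t1 (3c) ⇒ 5c, clock 15
[3] DMA t3→B (3c) ∥ CU A:t2 (5c) ⇒ 5c, clock 20
[4] DMA t4→A (7c) ∥ CU B:t3 (7c) ⇒ 7c, clock 27
[5] DMA idle ∥ CU A:t4 (2c) ⇒ 2c, clock 29

end_cycle[5] = 29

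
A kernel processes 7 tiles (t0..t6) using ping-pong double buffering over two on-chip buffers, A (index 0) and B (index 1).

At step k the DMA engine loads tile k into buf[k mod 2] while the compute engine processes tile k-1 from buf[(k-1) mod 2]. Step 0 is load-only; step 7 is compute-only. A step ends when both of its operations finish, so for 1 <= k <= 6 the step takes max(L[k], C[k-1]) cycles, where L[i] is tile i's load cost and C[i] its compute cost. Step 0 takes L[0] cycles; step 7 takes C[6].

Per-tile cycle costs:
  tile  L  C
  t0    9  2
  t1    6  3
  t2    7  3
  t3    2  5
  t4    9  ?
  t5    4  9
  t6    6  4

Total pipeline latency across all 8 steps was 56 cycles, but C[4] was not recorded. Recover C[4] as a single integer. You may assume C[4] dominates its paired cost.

step 0 | dur = L[0]=9 = 9
step 1 | dur = max(L[1]=6, C[0]=2) = 6
step 2 | dur = max(L[2]=7, C[1]=3) = 7
step 3 | dur = max(L[3]=2, C[2]=3) = 3
step 4 | dur = max(L[4]=9, C[3]=5) = 9
step 5 | dur = max(L[5]=4, C[4]=?) = C[4]  (unknown; binding)
step 6 | dur = max(L[6]=6, C[5]=9) = 9
step 7 | dur = C[6]=4 = 4
sum of known step durations = 47
dur[5] = total - known = 56 - 47 = 9
C[4] is the binding max in step 5, so C[4] = dur[5] = 9

C[4] = 9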